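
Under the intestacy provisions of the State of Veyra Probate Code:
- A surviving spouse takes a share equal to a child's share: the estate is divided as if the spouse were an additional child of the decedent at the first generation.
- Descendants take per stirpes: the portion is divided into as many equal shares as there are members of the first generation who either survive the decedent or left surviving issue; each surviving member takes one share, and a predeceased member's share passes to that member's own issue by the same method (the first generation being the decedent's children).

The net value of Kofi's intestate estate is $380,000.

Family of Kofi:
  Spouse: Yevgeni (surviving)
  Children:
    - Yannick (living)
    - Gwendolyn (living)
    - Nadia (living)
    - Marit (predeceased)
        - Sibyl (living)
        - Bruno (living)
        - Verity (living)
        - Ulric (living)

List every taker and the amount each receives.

Yevgeni: $76,000; Yannick: $76,000; Gwendolyn: $76,000; Nadia: $76,000; Sibyl: $19,000; Bruno: $19,000; Verity: $19,000; Ulric: $19,000

The spouse counts as an additional share at the children's level, so there are 5 primary shares of $76,000. Yevgeni takes one such share ($76,000).
The children's combined portion ($304,000) is divided into 4 shares of $76,000: Yannick, Gwendolyn, and Nadia each take $76,000; Marit's $76,000 share passes to Marit's issue.
Marit's share ($76,000) is divided into 4 shares of $19,000: Sibyl, Bruno, Verity, and Ulric each take $19,000.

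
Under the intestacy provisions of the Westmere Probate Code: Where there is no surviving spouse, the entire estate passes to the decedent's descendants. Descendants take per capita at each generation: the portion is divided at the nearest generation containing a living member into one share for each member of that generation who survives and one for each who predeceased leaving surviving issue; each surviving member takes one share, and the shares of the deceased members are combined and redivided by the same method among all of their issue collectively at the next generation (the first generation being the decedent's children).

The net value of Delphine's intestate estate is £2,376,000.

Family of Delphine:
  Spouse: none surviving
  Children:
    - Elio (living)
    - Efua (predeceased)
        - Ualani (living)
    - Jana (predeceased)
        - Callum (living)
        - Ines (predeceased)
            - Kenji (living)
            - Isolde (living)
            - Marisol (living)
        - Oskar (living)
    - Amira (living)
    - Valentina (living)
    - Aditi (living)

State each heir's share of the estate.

The entire £2,376,000 passes to the descendants.
That amount (£2,376,000) is divided at the children's generation into 6 shares of £396,000. Elio, Amira, Valentina, and Aditi each take £396,000. The 2 shares of the deceased (Efua and Jana) are combined into a pool of £792,000.
That pool (£792,000) is divided at the grandchildren's generation into 4 shares of £198,000. Ualani, Callum, and Oskar each take £198,000. The remaining share for the deceased Ines (£198,000) is carried to the next generation.
That pool (£198,000) is divided at the great-grandchildren's generation equally among Kenji, Isolde, and Marisol: £66,000 each.

Elio: £396,000; Ualani: £198,000; Callum: £198,000; Kenji: £66,000; Isolde: £66,000; Marisol: £66,000; Oskar: £198,000; Amira: £396,000; Valentina: £396,000; Aditi: £396,000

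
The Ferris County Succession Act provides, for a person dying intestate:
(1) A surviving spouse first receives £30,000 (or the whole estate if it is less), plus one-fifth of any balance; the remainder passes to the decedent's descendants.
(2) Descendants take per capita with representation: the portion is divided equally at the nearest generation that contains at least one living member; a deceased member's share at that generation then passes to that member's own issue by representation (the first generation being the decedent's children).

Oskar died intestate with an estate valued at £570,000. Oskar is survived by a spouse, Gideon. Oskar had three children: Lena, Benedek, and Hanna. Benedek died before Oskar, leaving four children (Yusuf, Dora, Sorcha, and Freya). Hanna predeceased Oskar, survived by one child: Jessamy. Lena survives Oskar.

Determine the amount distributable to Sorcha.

Gideon first takes £30,000, leaving a balance of £540,000. Gideon then takes one-fifth of the balance (£108,000), for a total of £138,000. The remaining £432,000 passes to the descendants.
The descendants' portion (£432,000) is divided into 3 shares of £144,000: Lena takes £144,000; Benedek's £144,000 share passes to Benedek's issue; Hanna's £144,000 share passes to Hanna's issue.
Benedek's share (£144,000) is divided into 4 shares of £36,000: Yusuf, Dora, Sorcha, and Freya each take £36,000.
Hanna's share (£144,000) passes entirely to Jessamy.

Sorcha receives £36,000.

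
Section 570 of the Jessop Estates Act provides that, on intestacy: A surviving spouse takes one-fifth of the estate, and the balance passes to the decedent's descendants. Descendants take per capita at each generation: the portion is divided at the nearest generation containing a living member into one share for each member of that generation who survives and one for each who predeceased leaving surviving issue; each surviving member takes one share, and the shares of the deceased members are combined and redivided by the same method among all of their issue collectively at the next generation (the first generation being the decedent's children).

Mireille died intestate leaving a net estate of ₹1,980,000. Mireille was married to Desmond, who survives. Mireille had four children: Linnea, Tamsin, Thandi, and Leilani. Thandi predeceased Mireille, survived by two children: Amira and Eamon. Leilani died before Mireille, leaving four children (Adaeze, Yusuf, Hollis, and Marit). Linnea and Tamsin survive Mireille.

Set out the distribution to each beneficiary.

Desmond takes one-fifth of ₹1,980,000 = ₹396,000. The remaining ₹1,584,000 passes to the descendants.
The descendants' portion (₹1,584,000) is divided at the children's generation into 4 shares of ₹396,000. Linnea and Tamsin each take ₹396,000. The 2 shares of the deceased (Thandi and Leilani) are combined into a pool of ₹792,000.
That pool (₹792,000) is divided at the grandchildren's generation equally among Amira, Eamon, Adaeze, Yusuf, Hollis, and Marit: ₹132,000 each.

Desmond: ₹396,000; Linnea: ₹396,000; Tamsin: ₹396,000; Amira: ₹132,000; Eamon: ₹132,000; Adaeze: ₹132,000; Yusuf: ₹132,000; Hollis: ₹132,000; Marit: ₹132,000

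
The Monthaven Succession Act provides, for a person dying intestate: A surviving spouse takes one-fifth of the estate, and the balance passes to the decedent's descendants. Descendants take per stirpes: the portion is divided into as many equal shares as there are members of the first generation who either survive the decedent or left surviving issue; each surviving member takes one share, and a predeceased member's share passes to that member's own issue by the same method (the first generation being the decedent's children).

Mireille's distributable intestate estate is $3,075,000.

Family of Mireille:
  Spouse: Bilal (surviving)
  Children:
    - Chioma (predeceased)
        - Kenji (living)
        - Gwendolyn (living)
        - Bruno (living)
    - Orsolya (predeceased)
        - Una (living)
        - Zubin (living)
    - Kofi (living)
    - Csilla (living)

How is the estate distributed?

Bilal: $615,000; Kenji: $205,000; Gwendolyn: $205,000; Bruno: $205,000; Una: $307,500; Zubin: $307,500; Kofi: $615,000; Csilla: $615,000

Bilal takes one-fifth of $3,075,000 = $615,000. The remaining $2,460,000 passes to the descendants.
The descendants' portion ($2,460,000) is divided into 4 shares of $615,000: Kofi and Csilla each take $615,000; Chioma's $615,000 share passes to Chioma's issue; Orsolya's $615,000 share passes to Orsolya's issue.
Chioma's share ($615,000) is divided into 3 shares of $205,000: Kenji, Gwendolyn, and Bruno each take $205,000.
Orsolya's share ($615,000) is divided into 2 shares of $307,500: Una and Zubin each take $307,500.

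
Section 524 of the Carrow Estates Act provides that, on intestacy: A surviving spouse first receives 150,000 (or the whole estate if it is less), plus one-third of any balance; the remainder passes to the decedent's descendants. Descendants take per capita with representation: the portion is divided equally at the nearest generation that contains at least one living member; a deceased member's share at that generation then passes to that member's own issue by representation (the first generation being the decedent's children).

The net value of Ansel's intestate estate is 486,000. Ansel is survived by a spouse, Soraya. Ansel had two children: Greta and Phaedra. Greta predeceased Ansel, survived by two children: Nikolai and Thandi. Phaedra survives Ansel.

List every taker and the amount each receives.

Soraya: 262,000; Nikolai: 56,000; Thandi: 56,000; Phaedra: 112,000

Soraya first takes 150,000, leaving a balance of 336,000. Soraya then takes one-third of the balance (112,000), for a total of 262,000. The remaining 224,000 passes to the descendants.
The descendants' portion (224,000) is divided into 2 shares of 112,000: Phaedra takes 112,000; Greta's 112,000 share passes to Greta's issue.
Greta's share (112,000) is divided into 2 shares of 56,000: Nikolai and Thandi each take 56,000.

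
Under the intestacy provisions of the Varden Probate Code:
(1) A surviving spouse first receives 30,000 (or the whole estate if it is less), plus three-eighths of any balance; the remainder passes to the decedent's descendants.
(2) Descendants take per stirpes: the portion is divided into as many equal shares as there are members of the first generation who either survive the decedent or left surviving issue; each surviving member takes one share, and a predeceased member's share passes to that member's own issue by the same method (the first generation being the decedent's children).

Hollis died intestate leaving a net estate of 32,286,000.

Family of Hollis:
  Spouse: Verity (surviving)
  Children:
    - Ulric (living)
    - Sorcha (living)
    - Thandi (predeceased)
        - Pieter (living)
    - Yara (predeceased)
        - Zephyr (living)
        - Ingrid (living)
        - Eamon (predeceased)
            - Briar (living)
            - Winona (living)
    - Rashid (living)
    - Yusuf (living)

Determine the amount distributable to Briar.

Briar receives 560,000.

Verity first takes 30,000, leaving a balance of 32,256,000. Verity then takes three-eighths of the balance (12,096,000), for a total of 12,126,000. The remaining 20,160,000 passes to the descendants.
The descendants' portion (20,160,000) is divided into 6 shares of 3,360,000: Ulric, Sorcha, Rashid, and Yusuf each take 3,360,000; Thandi's 3,360,000 share passes to Thandi's issue; Yara's 3,360,000 share passes to Yara's issue.
Thandi's share (3,360,000) passes entirely to Pieter.
Yara's share (3,360,000) is divided into 3 shares of 1,120,000: Zephyr and Ingrid each take 1,120,000; Eamon's 1,120,000 share passes to Eamon's issue.
Eamon's share (1,120,000) is divided into 2 shares of 560,000: Briar and Winona each take 560,000.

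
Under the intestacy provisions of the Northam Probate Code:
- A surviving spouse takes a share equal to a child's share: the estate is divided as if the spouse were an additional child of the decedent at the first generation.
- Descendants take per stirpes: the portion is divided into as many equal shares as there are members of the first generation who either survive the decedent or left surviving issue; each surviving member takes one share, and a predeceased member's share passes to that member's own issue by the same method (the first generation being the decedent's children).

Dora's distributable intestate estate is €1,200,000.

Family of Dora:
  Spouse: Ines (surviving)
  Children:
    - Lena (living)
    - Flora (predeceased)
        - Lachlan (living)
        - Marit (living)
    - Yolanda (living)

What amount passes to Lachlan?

Lachlan receives €150,000.

The spouse counts as an additional share at the children's level, so there are 4 primary shares of €300,000. Ines takes one such share (€300,000).
The children's combined portion (€900,000) is divided into 3 shares of €300,000: Lena and Yolanda each take €300,000; Flora's €300,000 share passes to Flora's issue.
Flora's share (€300,000) is divided into 2 shares of €150,000: Lachlan and Marit each take €150,000.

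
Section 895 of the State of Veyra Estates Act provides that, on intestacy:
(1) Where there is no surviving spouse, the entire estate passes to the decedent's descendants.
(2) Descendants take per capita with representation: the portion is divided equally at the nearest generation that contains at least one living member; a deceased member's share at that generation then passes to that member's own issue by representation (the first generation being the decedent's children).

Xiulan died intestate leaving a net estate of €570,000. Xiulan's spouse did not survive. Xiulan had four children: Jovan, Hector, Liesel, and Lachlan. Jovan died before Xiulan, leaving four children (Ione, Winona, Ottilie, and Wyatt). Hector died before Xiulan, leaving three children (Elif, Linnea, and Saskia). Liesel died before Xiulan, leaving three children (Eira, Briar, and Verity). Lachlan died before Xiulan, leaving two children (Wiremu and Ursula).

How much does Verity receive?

Verity receives €47,500.

The entire €570,000 passes to the descendants.
No child survives, so the initial division is made at the grandchildren's generation.
That amount (€570,000) is divided into 12 shares of €47,500: Ione, Winona, Ottilie, Wyatt, Elif, Linnea, Saskia, Eira, Briar, Verity, Wiremu, and Ursula each take €47,500.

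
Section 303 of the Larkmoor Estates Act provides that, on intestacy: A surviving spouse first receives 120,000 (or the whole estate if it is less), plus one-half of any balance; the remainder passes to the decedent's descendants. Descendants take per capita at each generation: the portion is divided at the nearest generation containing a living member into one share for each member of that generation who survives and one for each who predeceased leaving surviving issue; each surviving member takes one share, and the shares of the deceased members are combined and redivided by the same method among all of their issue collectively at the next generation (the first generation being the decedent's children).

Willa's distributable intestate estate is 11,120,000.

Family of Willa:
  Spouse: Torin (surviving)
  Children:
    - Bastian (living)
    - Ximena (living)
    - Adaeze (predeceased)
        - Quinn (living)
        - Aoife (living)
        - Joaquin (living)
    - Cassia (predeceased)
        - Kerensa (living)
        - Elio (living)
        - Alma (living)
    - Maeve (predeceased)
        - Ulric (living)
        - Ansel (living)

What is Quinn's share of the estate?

Quinn receives 412,500.

Torin first takes 120,000, leaving a balance of 11,000,000. Torin then takes one-half of the balance (5,500,000), for a total of 5,620,000. The remaining 5,500,000 passes to the descendants.
The descendants' portion (5,500,000) is divided at the children's generation into 5 shares of 1,100,000. Bastian and Ximena each take 1,100,000. The 3 shares of the deceased (Adaeze, Cassia, and Maeve) are combined into a pool of 3,300,000.
That pool (3,300,000) is divided at the grandchildren's generation equally among Quinn, Aoife, Joaquin, Kerensa, Elio, Alma, Ulric, and Ansel: 412,500 each.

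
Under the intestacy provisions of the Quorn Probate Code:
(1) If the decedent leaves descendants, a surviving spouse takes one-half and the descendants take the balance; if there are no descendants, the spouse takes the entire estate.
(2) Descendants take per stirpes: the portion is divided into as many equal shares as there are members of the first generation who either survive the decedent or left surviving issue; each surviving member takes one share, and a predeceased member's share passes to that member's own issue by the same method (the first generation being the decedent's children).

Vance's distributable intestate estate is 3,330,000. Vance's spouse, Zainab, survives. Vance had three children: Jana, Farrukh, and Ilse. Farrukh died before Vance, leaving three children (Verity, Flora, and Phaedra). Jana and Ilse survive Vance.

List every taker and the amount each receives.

Zainab: 1,665,000; Jana: 555,000; Verity: 185,000; Flora: 185,000; Phaedra: 185,000; Ilse: 555,000

Zainab takes one-half of 3,330,000 = 1,665,000. The remaining 1,665,000 passes to the descendants.
The descendants' portion (1,665,000) is divided into 3 shares of 555,000: Jana and Ilse each take 555,000; Farrukh's 555,000 share passes to Farrukh's issue.
Farrukh's share (555,000) is divided into 3 shares of 185,000: Verity, Flora, and Phaedra each take 185,000.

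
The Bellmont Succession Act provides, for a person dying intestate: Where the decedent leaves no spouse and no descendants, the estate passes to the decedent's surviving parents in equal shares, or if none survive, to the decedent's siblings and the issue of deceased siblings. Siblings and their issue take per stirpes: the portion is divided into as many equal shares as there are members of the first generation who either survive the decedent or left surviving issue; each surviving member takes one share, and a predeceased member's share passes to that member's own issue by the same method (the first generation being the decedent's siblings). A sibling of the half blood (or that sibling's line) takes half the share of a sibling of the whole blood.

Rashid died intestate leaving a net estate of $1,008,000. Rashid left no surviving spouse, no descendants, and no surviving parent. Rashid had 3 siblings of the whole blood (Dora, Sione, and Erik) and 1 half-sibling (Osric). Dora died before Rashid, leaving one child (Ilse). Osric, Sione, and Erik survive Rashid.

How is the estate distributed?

Osric: $144,000; Ilse: $288,000; Sione: $288,000; Erik: $288,000

The entire $1,008,000 passes to the siblings and their issue.
Counting each half-blood sibling's line as half a unit, there are 7/2 units in $1,008,000, so one unit is $288,000. Whole-blood lines (Dora, Sione, and Erik) take $288,000 each; half-blood lines (Osric) take $144,000 each.
Dora's share ($288,000) passes entirely to Ilse.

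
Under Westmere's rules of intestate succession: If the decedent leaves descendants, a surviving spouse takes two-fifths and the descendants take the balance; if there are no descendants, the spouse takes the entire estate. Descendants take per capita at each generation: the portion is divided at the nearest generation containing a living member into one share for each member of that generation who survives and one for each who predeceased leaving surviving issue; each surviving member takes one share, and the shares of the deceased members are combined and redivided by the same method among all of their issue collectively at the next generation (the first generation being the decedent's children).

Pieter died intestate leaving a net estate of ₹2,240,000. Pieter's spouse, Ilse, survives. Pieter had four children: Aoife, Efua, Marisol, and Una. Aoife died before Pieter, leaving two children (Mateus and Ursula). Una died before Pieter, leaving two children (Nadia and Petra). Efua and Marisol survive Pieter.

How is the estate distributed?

Ilse: ₹896,000; Mateus: ₹168,000; Ursula: ₹168,000; Efua: ₹336,000; Marisol: ₹336,000; Nadia: ₹168,000; Petra: ₹168,000

Ilse takes two-fifths of ₹2,240,000 = ₹896,000. The remaining ₹1,344,000 passes to the descendants.
The descendants' portion (₹1,344,000) is divided at the children's generation into 4 shares of ₹336,000. Efua and Marisol each take ₹336,000. The 2 shares of the deceased (Aoife and Una) are combined into a pool of ₹672,000.
That pool (₹672,000) is divided at the grandchildren's generation equally among Mateus, Ursula, Nadia, and Petra: ₹168,000 each.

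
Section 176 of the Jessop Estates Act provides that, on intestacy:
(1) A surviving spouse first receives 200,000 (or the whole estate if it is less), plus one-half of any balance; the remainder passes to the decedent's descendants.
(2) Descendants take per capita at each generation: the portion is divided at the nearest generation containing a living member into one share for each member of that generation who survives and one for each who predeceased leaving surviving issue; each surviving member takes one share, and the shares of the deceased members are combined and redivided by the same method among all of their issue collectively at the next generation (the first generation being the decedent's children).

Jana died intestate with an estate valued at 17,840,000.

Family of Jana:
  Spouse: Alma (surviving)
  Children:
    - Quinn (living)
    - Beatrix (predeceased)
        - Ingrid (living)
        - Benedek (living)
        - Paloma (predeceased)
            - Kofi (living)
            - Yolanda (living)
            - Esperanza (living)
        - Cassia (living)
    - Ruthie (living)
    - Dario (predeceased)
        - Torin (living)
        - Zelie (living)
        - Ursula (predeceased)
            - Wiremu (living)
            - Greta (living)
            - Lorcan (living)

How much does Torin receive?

Torin receives 630,000.

Alma first takes 200,000, leaving a balance of 17,640,000. Alma then takes one-half of the balance (8,820,000), for a total of 9,020,000. The remaining 8,820,000 passes to the descendants.
The descendants' portion (8,820,000) is divided at the children's generation into 4 shares of 2,205,000. Quinn and Ruthie each take 2,205,000. The 2 shares of the deceased (Beatrix and Dario) are combined into a pool of 4,410,000.
That pool (4,410,000) is divided at the grandchildren's generation into 7 shares of 630,000. Ingrid, Benedek, Cassia, Torin, and Zelie each take 630,000. The 2 shares of the deceased (Paloma and Ursula) are combined into a pool of 1,260,000.
That pool (1,260,000) is divided at the great-grandchildren's generation equally among Kofi, Yolanda, Esperanza, Wiremu, Greta, and Lorcan: 210,000 each.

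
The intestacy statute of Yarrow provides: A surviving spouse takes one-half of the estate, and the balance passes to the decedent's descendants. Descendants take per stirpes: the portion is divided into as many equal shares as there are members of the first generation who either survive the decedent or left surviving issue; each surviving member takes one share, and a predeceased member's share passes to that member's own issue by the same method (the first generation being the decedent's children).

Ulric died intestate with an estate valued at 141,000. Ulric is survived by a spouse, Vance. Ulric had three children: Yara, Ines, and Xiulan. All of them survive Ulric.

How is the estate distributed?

Vance: 70,500; Yara: 23,500; Ines: 23,500; Xiulan: 23,500

Vance takes one-half of 141,000 = 70,500. The remaining 70,500 passes to the descendants.
The descendants' portion (70,500) is divided into 3 shares of 23,500: Yara, Ines, and Xiulan each take 23,500.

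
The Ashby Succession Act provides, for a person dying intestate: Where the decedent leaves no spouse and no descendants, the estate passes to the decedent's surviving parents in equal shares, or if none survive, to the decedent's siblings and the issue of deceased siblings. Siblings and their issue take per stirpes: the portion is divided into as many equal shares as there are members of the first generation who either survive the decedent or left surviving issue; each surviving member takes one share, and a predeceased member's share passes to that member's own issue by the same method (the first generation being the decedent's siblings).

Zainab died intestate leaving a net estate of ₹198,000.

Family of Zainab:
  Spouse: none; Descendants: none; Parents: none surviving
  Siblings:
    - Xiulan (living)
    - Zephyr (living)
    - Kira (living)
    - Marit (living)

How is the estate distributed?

The entire ₹198,000 passes to the siblings and their issue.
That amount (₹198,000) is divided into 4 shares of ₹49,500: Xiulan, Zephyr, Kira, and Marit each take ₹49,500.

Xiulan: ₹49,500; Zephyr: ₹49,500; Kira: ₹49,500; Marit: ₹49,500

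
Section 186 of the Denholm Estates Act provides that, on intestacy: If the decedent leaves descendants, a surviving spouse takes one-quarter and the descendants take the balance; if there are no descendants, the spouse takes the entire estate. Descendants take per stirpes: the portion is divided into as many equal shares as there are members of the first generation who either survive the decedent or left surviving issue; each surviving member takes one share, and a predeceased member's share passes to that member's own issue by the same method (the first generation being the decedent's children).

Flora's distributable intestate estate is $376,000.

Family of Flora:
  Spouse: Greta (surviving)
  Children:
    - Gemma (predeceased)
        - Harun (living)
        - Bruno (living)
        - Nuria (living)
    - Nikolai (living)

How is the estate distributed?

Greta takes one-quarter of $376,000 = $94,000. The remaining $282,000 passes to the descendants.
The descendants' portion ($282,000) is divided into 2 shares of $141,000: Nikolai takes $141,000; Gemma's $141,000 share passes to Gemma's issue.
Gemma's share ($141,000) is divided into 3 shares of $47,000: Harun, Bruno, and Nuria each take $47,000.

Greta: $94,000; Harun: $47,000; Bruno: $47,000; Nuria: $47,000; Nikolai: $141,000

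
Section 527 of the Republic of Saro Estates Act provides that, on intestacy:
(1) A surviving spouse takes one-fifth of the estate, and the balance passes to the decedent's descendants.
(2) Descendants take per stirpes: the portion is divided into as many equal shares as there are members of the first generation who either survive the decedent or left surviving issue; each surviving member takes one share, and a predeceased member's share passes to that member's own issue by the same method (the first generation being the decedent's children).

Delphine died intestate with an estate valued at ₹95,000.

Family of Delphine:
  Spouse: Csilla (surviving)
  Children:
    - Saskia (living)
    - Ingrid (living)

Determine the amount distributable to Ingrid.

Ingrid receives ₹38,000.

Csilla takes one-fifth of ₹95,000 = ₹19,000. The remaining ₹76,000 passes to the descendants.
The descendants' portion (₹76,000) is divided into 2 shares of ₹38,000: Saskia and Ingrid each take ₹38,000.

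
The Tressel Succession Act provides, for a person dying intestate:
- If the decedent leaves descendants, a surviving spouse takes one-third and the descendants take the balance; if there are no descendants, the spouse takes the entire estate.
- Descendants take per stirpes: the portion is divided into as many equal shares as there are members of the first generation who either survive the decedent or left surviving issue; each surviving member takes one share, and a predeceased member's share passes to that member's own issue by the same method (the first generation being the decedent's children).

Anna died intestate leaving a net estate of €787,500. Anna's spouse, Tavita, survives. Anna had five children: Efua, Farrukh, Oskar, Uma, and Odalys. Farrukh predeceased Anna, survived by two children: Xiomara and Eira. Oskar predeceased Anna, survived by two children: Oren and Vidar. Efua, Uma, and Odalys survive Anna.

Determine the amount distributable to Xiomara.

Xiomara receives €52,500.

Tavita takes one-third of €787,500 = €262,500. The remaining €525,000 passes to the descendants.
The descendants' portion (€525,000) is divided into 5 shares of €105,000: Efua, Uma, and Odalys each take €105,000; Farrukh's €105,000 share passes to Farrukh's issue; Oskar's €105,000 share passes to Oskar's issue.
Farrukh's share (€105,000) is divided into 2 shares of €52,500: Xiomara and Eira each take €52,500.
Oskar's share (€105,000) is divided into 2 shares of €52,500: Oren and Vidar each take €52,500.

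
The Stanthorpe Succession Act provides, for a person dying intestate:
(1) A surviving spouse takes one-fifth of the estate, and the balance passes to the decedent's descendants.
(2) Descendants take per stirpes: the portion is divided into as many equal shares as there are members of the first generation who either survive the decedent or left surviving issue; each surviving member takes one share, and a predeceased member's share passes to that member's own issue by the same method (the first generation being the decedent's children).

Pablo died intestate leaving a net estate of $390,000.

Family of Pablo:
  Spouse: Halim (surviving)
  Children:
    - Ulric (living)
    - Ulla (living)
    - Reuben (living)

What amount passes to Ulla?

Halim takes one-fifth of $390,000 = $78,000. The remaining $312,000 passes to the descendants.
The descendants' portion ($312,000) is divided into 3 shares of $104,000: Ulric, Ulla, and Reuben each take $104,000.

Ulla receives $104,000.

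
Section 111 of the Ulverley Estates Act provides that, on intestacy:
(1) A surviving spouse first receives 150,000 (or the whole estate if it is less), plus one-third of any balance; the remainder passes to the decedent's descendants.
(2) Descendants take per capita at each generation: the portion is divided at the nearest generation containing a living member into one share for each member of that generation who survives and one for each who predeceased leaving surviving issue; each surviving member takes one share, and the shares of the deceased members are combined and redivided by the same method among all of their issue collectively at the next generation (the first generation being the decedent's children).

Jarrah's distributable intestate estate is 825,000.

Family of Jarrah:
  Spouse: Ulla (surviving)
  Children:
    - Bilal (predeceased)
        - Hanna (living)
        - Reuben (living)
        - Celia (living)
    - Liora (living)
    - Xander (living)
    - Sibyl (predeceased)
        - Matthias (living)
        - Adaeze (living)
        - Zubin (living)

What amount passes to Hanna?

Hanna receives 37,500.

Ulla first takes 150,000, leaving a balance of 675,000. Ulla then takes one-third of the balance (225,000), for a total of 375,000. The remaining 450,000 passes to the descendants.
The descendants' portion (450,000) is divided at the children's generation into 4 shares of 112,500. Liora and Xander each take 112,500. The 2 shares of the deceased (Bilal and Sibyl) are combined into a pool of 225,000.
That pool (225,000) is divided at the grandchildren's generation equally among Hanna, Reuben, Celia, Matthias, Adaeze, and Zubin: 37,500 each.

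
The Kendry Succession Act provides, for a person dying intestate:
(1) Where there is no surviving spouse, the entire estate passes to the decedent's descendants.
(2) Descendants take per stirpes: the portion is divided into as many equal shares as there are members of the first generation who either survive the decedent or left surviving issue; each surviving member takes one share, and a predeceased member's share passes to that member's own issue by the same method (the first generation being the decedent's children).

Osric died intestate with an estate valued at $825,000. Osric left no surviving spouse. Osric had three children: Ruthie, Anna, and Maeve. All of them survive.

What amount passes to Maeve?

Maeve receives $275,000.

The entire $825,000 passes to the descendants.
That amount ($825,000) is divided into 3 shares of $275,000: Ruthie, Anna, and Maeve each take $275,000.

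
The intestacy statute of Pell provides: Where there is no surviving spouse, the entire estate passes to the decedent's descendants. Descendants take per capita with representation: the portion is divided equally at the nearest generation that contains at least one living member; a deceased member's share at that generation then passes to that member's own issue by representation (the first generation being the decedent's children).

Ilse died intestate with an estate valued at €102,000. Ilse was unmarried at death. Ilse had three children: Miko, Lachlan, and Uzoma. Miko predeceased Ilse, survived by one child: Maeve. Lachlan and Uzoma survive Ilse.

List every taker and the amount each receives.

The entire €102,000 passes to the descendants.
That amount (€102,000) is divided into 3 shares of €34,000: Lachlan and Uzoma each take €34,000; Miko's €34,000 share passes to Miko's issue.
Miko's share (€34,000) passes entirely to Maeve.

Maeve: €34,000; Lachlan: €34,000; Uzoma: €34,000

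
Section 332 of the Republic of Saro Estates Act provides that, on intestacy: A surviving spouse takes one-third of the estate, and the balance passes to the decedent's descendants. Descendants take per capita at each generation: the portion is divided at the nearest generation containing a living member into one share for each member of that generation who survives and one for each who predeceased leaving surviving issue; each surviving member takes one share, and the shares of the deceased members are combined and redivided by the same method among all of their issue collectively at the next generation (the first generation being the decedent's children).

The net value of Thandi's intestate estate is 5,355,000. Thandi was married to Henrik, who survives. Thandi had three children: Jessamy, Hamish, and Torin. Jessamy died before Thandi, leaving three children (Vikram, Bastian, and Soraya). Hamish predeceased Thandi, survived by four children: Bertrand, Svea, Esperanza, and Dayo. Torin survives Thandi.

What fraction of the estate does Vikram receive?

Vikram receives 4/63 of the estate.

Henrik takes one-third of 5,355,000 = 1,785,000. The remaining 3,570,000 passes to the descendants.
The descendants' portion (3,570,000) is divided at the children's generation into 3 shares of 1,190,000. Torin takes 1,190,000. The 2 shares of the deceased (Jessamy and Hamish) are combined into a pool of 2,380,000.
That pool (2,380,000) is divided at the grandchildren's generation equally among Vikram, Bastian, Soraya, Bertrand, Svea, Esperanza, and Dayo: 340,000 each.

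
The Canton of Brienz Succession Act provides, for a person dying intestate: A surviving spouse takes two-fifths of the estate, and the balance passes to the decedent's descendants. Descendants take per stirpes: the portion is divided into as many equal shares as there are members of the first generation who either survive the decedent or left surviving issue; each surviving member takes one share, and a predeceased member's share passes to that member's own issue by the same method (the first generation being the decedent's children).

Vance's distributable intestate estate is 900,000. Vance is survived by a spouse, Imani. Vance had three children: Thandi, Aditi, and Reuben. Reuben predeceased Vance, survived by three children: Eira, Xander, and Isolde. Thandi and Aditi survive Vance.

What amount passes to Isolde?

Imani takes two-fifths of 900,000 = 360,000. The remaining 540,000 passes to the descendants.
The descendants' portion (540,000) is divided into 3 shares of 180,000: Thandi and Aditi each take 180,000; Reuben's 180,000 share passes to Reuben's issue.
Reuben's share (180,000) is divided into 3 shares of 60,000: Eira, Xander, and Isolde each take 60,000.

Isolde receives 60,000.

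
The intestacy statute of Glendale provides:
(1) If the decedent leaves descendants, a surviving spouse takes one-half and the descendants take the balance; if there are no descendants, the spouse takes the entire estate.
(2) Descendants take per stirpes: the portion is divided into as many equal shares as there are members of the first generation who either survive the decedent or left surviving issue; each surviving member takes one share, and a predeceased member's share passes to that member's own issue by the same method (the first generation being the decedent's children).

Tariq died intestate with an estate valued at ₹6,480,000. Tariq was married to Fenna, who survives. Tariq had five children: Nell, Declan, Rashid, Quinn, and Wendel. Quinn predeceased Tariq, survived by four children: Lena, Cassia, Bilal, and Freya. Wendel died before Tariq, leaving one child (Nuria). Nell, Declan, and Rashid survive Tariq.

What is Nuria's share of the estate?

Fenna takes one-half of ₹6,480,000 = ₹3,240,000. The remaining ₹3,240,000 passes to the descendants.
The descendants' portion (₹3,240,000) is divided into 5 shares of ₹648,000: Nell, Declan, and Rashid each take ₹648,000; Quinn's ₹648,000 share passes to Quinn's issue; Wendel's ₹648,000 share passes to Wendel's issue.
Quinn's share (₹648,000) is divided into 4 shares of ₹162,000: Lena, Cassia, Bilal, and Freya each take ₹162,000.
Wendel's share (₹648,000) passes entirely to Nuria.

Nuria receives ₹648,000.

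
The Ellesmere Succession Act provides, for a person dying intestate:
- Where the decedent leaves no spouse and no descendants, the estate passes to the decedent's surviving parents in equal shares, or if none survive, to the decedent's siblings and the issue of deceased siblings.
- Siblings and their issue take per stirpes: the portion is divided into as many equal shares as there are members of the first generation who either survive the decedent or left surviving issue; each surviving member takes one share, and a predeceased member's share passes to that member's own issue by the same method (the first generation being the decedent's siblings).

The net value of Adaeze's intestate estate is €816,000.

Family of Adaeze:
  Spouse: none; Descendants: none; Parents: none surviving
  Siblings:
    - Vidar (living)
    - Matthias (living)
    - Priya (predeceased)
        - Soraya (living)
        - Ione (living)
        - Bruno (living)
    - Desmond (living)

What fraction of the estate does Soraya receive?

Soraya receives 1/12 of the estate.

The entire €816,000 passes to the siblings and their issue.
That amount (€816,000) is divided into 4 shares of €204,000: Vidar, Matthias, and Desmond each take €204,000; Priya's €204,000 share passes to Priya's issue.
Priya's share (€204,000) is divided into 3 shares of €68,000: Soraya, Ione, and Bruno each take €68,000.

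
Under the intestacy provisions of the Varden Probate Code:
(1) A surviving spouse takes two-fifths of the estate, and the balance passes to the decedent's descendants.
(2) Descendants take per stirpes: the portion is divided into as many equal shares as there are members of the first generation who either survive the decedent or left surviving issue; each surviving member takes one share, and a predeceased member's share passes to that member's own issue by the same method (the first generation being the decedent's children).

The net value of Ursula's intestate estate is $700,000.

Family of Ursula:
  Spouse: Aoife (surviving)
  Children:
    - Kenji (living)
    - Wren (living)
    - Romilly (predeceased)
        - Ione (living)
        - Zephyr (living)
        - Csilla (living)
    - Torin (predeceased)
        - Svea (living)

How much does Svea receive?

Svea receives $105,000.

Aoife takes two-fifths of $700,000 = $280,000. The remaining $420,000 passes to the descendants.
The descendants' portion ($420,000) is divided into 4 shares of $105,000: Kenji and Wren each take $105,000; Romilly's $105,000 share passes to Romilly's issue; Torin's $105,000 share passes to Torin's issue.
Romilly's share ($105,000) is divided into 3 shares of $35,000: Ione, Zephyr, and Csilla each take $35,000.
Torin's share ($105,000) passes entirely to Svea.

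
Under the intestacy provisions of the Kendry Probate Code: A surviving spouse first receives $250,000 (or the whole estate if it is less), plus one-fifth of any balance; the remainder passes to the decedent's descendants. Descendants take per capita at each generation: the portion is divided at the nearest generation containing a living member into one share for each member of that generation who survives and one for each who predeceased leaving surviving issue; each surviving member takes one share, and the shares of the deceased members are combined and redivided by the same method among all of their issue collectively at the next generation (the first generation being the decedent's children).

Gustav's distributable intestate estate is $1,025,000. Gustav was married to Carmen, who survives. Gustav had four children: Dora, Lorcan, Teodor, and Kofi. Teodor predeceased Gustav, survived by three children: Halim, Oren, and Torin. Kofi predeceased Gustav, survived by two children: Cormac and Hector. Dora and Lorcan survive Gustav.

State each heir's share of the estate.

Carmen first takes $250,000, leaving a balance of $775,000. Carmen then takes one-fifth of the balance ($155,000), for a total of $405,000. The remaining $620,000 passes to the descendants.
The descendants' portion ($620,000) is divided at the children's generation into 4 shares of $155,000. Dora and Lorcan each take $155,000. The 2 shares of the deceased (Teodor and Kofi) are combined into a pool of $310,000.
That pool ($310,000) is divided at the grandchildren's generation equally among Halim, Oren, Torin, Cormac, and Hector: $62,000 each.

Carmen: $405,000; Dora: $155,000; Lorcan: $155,000; Halim: $62,000; Oren: $62,000; Torin: $62,000; Cormac: $62,000; Hector: $62,000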